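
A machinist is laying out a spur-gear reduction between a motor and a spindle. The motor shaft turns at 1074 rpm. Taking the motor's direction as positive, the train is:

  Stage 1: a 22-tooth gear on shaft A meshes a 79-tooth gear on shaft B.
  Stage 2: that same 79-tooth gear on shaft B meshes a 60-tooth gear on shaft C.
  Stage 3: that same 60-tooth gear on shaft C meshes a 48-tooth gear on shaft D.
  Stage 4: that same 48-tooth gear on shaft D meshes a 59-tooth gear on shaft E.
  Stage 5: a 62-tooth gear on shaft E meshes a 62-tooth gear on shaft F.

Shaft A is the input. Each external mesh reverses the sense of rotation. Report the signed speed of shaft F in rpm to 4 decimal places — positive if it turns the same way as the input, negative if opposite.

Stage 1 [22T→79T]: ω = 1074.0000×22/79 = 299.0886 rpm, dir flips to −; running = −299.0886
Stage 2 [79T→60T]: ω = 299.0886×79/60 = 393.8000 rpm, dir flips to +; running = +393.8000
Stage 3 [60T→48T]: ω = 393.8000×60/48 = 492.2500 rpm, dir flips to −; running = −492.2500
Stage 4 [48T→59T]: ω = 492.2500×48/59 = 400.4746 rpm, dir flips to +; running = +400.4746
Stage 5 [62T→62T]: ω = 400.4746×62/62 = 400.4746 rpm, dir flips to −; running = −400.4746

-400.4746 rpm (opposite to input, |ω| = 400.4746 rpm)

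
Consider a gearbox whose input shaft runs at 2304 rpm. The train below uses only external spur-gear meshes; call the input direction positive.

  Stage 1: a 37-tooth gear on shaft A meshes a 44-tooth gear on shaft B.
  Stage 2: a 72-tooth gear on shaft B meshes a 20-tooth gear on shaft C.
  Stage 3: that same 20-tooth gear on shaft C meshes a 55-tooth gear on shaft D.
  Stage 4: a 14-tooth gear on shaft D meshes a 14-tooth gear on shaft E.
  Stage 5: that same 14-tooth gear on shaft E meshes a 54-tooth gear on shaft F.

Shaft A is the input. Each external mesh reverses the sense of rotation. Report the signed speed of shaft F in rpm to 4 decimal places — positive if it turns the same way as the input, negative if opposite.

Stage 1 [37T→44T]: ω = 2304.0000×37/44 = 1937.4545 rpm, dir flips to −; running = −1937.4545
Stage 2 [72T→20T]: ω = 1937.4545×72/20 = 6974.8364 rpm, dir flips to +; running = +6974.8364
Stage 3 [20T→55T]: ω = 6974.8364×20/55 = 2536.3041 rpm, dir flips to −; running = −2536.3041
Stage 4 [14T→14T]: ω = 2536.3041×14/14 = 2536.3041 rpm, dir flips to +; running = +2536.3041
Stage 5 [14T→54T]: ω = 2536.3041×14/54 = 657.5603 rpm, dir flips to −; running = −657.5603

-657.5603 rpm (opposite to input, |ω| = 657.5603 rpm)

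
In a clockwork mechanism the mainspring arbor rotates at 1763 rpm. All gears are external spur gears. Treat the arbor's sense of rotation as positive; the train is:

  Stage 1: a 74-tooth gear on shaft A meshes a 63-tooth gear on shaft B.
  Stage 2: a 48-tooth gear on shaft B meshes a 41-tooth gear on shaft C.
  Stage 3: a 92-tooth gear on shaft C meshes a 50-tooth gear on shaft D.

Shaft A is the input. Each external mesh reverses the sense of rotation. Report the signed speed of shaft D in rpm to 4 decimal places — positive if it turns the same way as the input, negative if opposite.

Stage 1 [74T→63T]: ω = 1763.0000×74/63 = 2070.8254 rpm, dir flips to −; running = −2070.8254
Stage 2 [48T→41T]: ω = 2070.8254×48/41 = 2424.3810 rpm, dir flips to +; running = +2424.3810
Stage 3 [92T→50T]: ω = 2424.3810×92/50 = 4460.8610 rpm, dir flips to −; running = −4460.8610

-4460.8610 rpm (opposite to input, |ω| = 4460.8610 rpm)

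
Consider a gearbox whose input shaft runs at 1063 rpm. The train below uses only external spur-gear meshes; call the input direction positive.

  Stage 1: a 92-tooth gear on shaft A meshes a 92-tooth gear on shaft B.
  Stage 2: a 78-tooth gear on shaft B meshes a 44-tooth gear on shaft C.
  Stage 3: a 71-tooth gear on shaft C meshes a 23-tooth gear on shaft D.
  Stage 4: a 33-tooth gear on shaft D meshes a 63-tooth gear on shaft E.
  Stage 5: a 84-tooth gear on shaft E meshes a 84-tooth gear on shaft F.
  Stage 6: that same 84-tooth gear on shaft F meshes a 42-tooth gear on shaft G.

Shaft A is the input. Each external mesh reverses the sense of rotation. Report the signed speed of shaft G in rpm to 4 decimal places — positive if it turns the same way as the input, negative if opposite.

Stage 1 [92T→92T]: ω = 1063.0000×92/92 = 1063.0000 rpm, dir flips to −; running = −1063.0000
Stage 2 [78T→44T]: ω = 1063.0000×78/44 = 1884.4091 rpm, dir flips to +; running = +1884.4091
Stage 3 [71T→23T]: ω = 1884.4091×71/23 = 5817.0889 rpm, dir flips to −; running = −5817.0889
Stage 4 [33T→63T]: ω = 5817.0889×33/63 = 3047.0466 rpm, dir flips to +; running = +3047.0466
Stage 5 [84T→84T]: ω = 3047.0466×84/84 = 3047.0466 rpm, dir flips to −; running = −3047.0466
Stage 6 [84T→42T]: ω = 3047.0466×84/42 = 6094.0932 rpm, dir flips to +; running = +6094.0932

+6094.0932 rpm (same as input, |ω| = 6094.0932 rpm)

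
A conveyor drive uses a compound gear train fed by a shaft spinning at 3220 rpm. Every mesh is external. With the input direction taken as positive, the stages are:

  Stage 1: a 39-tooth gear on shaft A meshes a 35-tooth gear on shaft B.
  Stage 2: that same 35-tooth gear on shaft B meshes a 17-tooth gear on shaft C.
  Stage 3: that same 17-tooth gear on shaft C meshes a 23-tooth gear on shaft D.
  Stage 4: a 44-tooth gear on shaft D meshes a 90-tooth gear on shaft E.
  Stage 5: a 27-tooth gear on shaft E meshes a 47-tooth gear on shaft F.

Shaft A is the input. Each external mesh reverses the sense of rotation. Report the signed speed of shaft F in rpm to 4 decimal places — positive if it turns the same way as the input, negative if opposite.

Stage 1 [39T→35T]: ω = 3220.0000×39/35 = 3588.0000 rpm, dir flips to −; running = −3588.0000
Stage 2 [35T→17T]: ω = 3588.0000×35/17 = 7387.0588 rpm, dir flips to +; running = +7387.0588
Stage 3 [17T→23T]: ω = 7387.0588×17/23 = 5460.0000 rpm, dir flips to −; running = −5460.0000
Stage 4 [44T→90T]: ω = 5460.0000×44/90 = 2669.3333 rpm, dir flips to +; running = +2669.3333
Stage 5 [27T→47T]: ω = 2669.3333×27/47 = 1533.4468 rpm, dir flips to −; running = −1533.4468

-1533.4468 rpm (opposite to input, |ω| = 1533.4468 rpm)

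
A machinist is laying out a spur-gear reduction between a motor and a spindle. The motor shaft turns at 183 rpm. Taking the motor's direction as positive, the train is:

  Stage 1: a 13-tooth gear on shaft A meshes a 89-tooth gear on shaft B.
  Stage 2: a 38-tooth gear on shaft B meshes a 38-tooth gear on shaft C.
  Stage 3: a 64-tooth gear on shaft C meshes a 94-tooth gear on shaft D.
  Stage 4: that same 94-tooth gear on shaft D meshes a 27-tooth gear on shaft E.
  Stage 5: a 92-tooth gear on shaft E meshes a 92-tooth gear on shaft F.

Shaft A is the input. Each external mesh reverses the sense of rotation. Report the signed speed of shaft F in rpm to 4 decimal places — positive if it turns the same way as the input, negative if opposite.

-63.3608 rpm (opposite to input, |ω| = 63.3608 rpm)

Stage 1 [13T→89T]: ω = 183.0000×13/89 = 26.7303 rpm, dir flips to −; running = −26.7303
Stage 2 [38T→38T]: ω = 26.7303×38/38 = 26.7303 rpm, dir flips to +; running = +26.7303
Stage 3 [64T→94T]: ω = 26.7303×64/94 = 18.1994 rpm, dir flips to −; running = −18.1994
Stage 4 [94T→27T]: ω = 18.1994×94/27 = 63.3608 rpm, dir flips to +; running = +63.3608
Stage 5 [92T→92T]: ω = 63.3608×92/92 = 63.3608 rpm, dir flips to −; running = −63.3608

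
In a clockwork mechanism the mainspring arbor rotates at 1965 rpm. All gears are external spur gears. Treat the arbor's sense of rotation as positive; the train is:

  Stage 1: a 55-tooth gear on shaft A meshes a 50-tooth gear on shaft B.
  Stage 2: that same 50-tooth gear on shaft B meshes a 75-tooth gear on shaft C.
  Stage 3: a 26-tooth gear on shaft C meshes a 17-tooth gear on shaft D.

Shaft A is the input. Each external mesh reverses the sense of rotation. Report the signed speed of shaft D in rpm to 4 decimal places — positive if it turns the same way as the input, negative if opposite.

-2203.8824 rpm (opposite to input, |ω| = 2203.8824 rpm)

Stage 1 [55T→50T]: ω = 1965.0000×55/50 = 2161.5000 rpm, dir flips to −; running = −2161.5000
Stage 2 [50T→75T]: ω = 2161.5000×50/75 = 1441.0000 rpm, dir flips to +; running = +1441.0000
Stage 3 [26T→17T]: ω = 1441.0000×26/17 = 2203.8824 rpm, dir flips to −; running = −2203.8824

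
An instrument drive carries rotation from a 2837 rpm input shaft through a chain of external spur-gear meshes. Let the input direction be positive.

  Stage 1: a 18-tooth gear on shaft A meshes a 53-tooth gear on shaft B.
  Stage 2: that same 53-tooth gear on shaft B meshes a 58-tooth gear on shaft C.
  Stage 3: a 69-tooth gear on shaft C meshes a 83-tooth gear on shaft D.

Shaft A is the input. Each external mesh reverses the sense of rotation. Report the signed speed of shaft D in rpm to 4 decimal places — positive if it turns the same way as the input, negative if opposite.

Stage 1 [18T→53T]: ω = 2837.0000×18/53 = 963.5094 rpm, dir flips to −; running = −963.5094
Stage 2 [53T→58T]: ω = 963.5094×53/58 = 880.4483 rpm, dir flips to +; running = +880.4483
Stage 3 [69T→83T]: ω = 880.4483×69/83 = 731.9389 rpm, dir flips to −; running = −731.9389

-731.9389 rpm (opposite to input, |ω| = 731.9389 rpm)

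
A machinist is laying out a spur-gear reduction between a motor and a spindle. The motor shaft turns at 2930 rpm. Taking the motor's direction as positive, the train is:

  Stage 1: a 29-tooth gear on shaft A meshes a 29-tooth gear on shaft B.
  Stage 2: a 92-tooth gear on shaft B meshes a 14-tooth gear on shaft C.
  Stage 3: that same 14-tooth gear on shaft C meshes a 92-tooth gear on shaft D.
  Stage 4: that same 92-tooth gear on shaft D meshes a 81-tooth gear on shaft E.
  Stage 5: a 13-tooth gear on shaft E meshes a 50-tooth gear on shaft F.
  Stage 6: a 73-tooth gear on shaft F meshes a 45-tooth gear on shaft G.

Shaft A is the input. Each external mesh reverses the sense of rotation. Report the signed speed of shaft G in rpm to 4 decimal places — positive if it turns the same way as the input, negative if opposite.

+1403.6348 rpm (same as input, |ω| = 1403.6348 rpm)

Stage 1 [29T→29T]: ω = 2930.0000×29/29 = 2930.0000 rpm, dir flips to −; running = −2930.0000
Stage 2 [92T→14T]: ω = 2930.0000×92/14 = 19254.2857 rpm, dir flips to +; running = +19254.2857
Stage 3 [14T→92T]: ω = 19254.2857×14/92 = 2930.0000 rpm, dir flips to −; running = −2930.0000
Stage 4 [92T→81T]: ω = 2930.0000×92/81 = 3327.9012 rpm, dir flips to +; running = +3327.9012
Stage 5 [13T→50T]: ω = 3327.9012×13/50 = 865.2543 rpm, dir flips to −; running = −865.2543
Stage 6 [73T→45T]: ω = 865.2543×73/45 = 1403.6348 rpm, dir flips to +; running = +1403.6348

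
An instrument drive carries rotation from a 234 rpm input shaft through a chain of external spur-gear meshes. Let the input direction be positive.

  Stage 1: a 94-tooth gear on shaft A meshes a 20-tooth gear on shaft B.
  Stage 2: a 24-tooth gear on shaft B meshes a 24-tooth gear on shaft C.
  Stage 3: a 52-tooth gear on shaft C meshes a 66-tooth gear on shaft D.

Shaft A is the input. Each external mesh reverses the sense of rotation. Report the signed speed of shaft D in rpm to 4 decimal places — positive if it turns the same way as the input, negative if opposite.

Stage 1 [94T→20T]: ω = 234.0000×94/20 = 1099.8000 rpm, dir flips to −; running = −1099.8000
Stage 2 [24T→24T]: ω = 1099.8000×24/24 = 1099.8000 rpm, dir flips to +; running = +1099.8000
Stage 3 [52T→66T]: ω = 1099.8000×52/66 = 866.5091 rpm, dir flips to −; running = −866.5091

-866.5091 rpm (opposite to input, |ω| = 866.5091 rpm)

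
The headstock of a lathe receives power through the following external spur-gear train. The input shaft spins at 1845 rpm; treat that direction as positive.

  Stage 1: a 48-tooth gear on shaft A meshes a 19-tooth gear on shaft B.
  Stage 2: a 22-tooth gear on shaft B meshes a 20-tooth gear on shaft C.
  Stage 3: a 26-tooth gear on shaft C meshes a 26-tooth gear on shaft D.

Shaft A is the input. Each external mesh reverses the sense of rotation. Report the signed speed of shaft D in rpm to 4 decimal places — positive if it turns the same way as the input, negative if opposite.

Stage 1 [48T→19T]: ω = 1845.0000×48/19 = 4661.0526 rpm, dir flips to −; running = −4661.0526
Stage 2 [22T→20T]: ω = 4661.0526×22/20 = 5127.1579 rpm, dir flips to +; running = +5127.1579
Stage 3 [26T→26T]: ω = 5127.1579×26/26 = 5127.1579 rpm, dir flips to −; running = −5127.1579

-5127.1579 rpm (opposite to input, |ω| = 5127.1579 rpm)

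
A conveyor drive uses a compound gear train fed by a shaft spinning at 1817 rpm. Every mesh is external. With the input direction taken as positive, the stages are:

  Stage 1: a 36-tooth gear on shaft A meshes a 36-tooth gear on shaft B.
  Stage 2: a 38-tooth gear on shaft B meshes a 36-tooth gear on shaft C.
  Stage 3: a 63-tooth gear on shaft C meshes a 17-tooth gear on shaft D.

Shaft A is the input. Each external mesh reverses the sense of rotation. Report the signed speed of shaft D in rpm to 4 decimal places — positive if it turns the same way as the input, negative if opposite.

Stage 1 [36T→36T]: ω = 1817.0000×36/36 = 1817.0000 rpm, dir flips to −; running = −1817.0000
Stage 2 [38T→36T]: ω = 1817.0000×38/36 = 1917.9444 rpm, dir flips to +; running = +1917.9444
Stage 3 [63T→17T]: ω = 1917.9444×63/17 = 7107.6765 rpm, dir flips to −; running = −7107.6765

-7107.6765 rpm (opposite to input, |ω| = 7107.6765 rpm)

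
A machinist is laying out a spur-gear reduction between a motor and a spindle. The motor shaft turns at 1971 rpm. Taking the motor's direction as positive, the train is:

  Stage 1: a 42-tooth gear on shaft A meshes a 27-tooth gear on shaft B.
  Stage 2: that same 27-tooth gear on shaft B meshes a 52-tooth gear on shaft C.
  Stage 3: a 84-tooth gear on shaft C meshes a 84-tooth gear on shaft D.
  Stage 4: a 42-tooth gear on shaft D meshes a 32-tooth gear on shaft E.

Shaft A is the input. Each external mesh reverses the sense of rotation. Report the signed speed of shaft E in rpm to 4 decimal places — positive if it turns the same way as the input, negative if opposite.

Stage 1 [42T→27T]: ω = 1971.0000×42/27 = 3066.0000 rpm, dir flips to −; running = −3066.0000
Stage 2 [27T→52T]: ω = 3066.0000×27/52 = 1591.9615 rpm, dir flips to +; running = +1591.9615
Stage 3 [84T→84T]: ω = 1591.9615×84/84 = 1591.9615 rpm, dir flips to −; running = −1591.9615
Stage 4 [42T→32T]: ω = 1591.9615×42/32 = 2089.4495 rpm, dir flips to +; running = +2089.4495

+2089.4495 rpm (same as input, |ω| = 2089.4495 rpm)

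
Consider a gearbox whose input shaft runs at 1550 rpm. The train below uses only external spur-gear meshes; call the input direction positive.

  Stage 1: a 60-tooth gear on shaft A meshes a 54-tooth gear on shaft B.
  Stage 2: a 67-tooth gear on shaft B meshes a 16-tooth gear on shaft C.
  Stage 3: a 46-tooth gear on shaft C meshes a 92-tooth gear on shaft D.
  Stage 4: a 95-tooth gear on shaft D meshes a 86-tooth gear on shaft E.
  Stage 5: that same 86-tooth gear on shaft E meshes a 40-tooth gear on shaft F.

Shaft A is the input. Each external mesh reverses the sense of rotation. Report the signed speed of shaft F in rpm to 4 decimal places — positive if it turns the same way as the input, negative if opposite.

-8564.0191 rpm (opposite to input, |ω| = 8564.0191 rpm)

Stage 1 [60T→54T]: ω = 1550.0000×60/54 = 1722.2222 rpm, dir flips to −; running = −1722.2222
Stage 2 [67T→16T]: ω = 1722.2222×67/16 = 7211.8056 rpm, dir flips to +; running = +7211.8056
Stage 3 [46T→92T]: ω = 7211.8056×46/92 = 3605.9028 rpm, dir flips to −; running = −3605.9028
Stage 4 [95T→86T]: ω = 3605.9028×95/86 = 3983.2647 rpm, dir flips to +; running = +3983.2647
Stage 5 [86T→40T]: ω = 3983.2647×86/40 = 8564.0191 rpm, dir flips to −; running = −8564.0191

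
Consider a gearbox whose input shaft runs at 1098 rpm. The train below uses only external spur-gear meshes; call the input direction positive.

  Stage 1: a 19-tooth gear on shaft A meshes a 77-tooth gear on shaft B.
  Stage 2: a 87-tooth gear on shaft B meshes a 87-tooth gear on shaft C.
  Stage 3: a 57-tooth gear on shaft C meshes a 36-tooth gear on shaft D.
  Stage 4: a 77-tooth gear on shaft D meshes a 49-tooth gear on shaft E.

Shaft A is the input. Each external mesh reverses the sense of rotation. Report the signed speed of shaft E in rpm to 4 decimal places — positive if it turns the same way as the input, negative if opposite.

+674.1122 rpm (same as input, |ω| = 674.1122 rpm)

Stage 1 [19T→77T]: ω = 1098.0000×19/77 = 270.9351 rpm, dir flips to −; running = −270.9351
Stage 2 [87T→87T]: ω = 270.9351×87/87 = 270.9351 rpm, dir flips to +; running = +270.9351
Stage 3 [57T→36T]: ω = 270.9351×57/36 = 428.9805 rpm, dir flips to −; running = −428.9805
Stage 4 [77T→49T]: ω = 428.9805×77/49 = 674.1122 rpm, dir flips to +; running = +674.1122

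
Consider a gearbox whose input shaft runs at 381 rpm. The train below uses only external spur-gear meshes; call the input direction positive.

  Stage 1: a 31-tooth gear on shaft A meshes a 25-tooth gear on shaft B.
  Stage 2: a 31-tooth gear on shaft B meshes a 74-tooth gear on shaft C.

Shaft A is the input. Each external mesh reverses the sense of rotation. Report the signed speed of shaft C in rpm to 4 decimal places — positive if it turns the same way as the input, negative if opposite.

+197.9141 rpm (same as input, |ω| = 197.9141 rpm)

Stage 1 [31T→25T]: ω = 381.0000×31/25 = 472.4400 rpm, dir flips to −; running = −472.4400
Stage 2 [31T→74T]: ω = 472.4400×31/74 = 197.9141 rpm, dir flips to +; running = +197.9141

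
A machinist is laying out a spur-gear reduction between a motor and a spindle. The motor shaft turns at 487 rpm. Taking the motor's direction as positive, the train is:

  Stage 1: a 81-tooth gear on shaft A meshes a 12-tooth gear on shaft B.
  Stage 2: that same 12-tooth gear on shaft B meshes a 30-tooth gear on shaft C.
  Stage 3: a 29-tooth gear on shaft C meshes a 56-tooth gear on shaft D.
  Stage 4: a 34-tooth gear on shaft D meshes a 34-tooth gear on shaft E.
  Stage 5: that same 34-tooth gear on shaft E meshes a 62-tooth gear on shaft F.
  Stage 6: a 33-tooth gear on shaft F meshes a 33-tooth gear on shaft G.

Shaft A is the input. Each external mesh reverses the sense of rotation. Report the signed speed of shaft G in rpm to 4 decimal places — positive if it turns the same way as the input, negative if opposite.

Stage 1 [81T→12T]: ω = 487.0000×81/12 = 3287.2500 rpm, dir flips to −; running = −3287.2500
Stage 2 [12T→30T]: ω = 3287.2500×12/30 = 1314.9000 rpm, dir flips to +; running = +1314.9000
Stage 3 [29T→56T]: ω = 1314.9000×29/56 = 680.9304 rpm, dir flips to −; running = −680.9304
Stage 4 [34T→34T]: ω = 680.9304×34/34 = 680.9304 rpm, dir flips to +; running = +680.9304
Stage 5 [34T→62T]: ω = 680.9304×34/62 = 373.4134 rpm, dir flips to −; running = −373.4134
Stage 6 [33T→33T]: ω = 373.4134×33/33 = 373.4134 rpm, dir flips to +; running = +373.4134

+373.4134 rpm (same as input, |ω| = 373.4134 rpm)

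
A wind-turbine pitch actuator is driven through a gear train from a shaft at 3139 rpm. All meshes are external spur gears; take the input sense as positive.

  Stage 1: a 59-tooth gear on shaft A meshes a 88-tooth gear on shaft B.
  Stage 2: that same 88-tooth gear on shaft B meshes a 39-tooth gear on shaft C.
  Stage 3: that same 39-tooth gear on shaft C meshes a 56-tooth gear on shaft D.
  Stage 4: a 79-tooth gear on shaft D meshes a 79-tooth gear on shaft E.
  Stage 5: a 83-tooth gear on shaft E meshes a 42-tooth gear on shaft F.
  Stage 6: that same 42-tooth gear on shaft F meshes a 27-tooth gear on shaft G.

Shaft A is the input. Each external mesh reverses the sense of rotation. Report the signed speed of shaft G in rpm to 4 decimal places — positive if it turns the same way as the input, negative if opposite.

+10166.4570 rpm (same as input, |ω| = 10166.4570 rpm)

Stage 1 [59T→88T]: ω = 3139.0000×59/88 = 2104.5568 rpm, dir flips to −; running = −2104.5568
Stage 2 [88T→39T]: ω = 2104.5568×88/39 = 4748.7436 rpm, dir flips to +; running = +4748.7436
Stage 3 [39T→56T]: ω = 4748.7436×39/56 = 3307.1607 rpm, dir flips to −; running = −3307.1607
Stage 4 [79T→79T]: ω = 3307.1607×79/79 = 3307.1607 rpm, dir flips to +; running = +3307.1607
Stage 5 [83T→42T]: ω = 3307.1607×83/42 = 6535.5795 rpm, dir flips to −; running = −6535.5795
Stage 6 [42T→27T]: ω = 6535.5795×42/27 = 10166.4570 rpm, dir flips to +; running = +10166.4570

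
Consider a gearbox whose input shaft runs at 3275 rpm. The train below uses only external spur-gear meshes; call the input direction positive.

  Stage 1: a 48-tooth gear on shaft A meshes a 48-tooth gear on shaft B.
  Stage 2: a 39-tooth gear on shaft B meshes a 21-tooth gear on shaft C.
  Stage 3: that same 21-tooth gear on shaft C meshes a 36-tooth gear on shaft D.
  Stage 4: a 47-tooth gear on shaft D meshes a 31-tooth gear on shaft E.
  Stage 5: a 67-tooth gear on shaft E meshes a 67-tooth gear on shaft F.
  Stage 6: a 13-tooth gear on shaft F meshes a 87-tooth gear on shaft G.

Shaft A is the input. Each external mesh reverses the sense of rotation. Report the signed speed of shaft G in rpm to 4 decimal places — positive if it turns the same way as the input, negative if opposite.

+803.7735 rpm (same as input, |ω| = 803.7735 rpm)

Stage 1 [48T→48T]: ω = 3275.0000×48/48 = 3275.0000 rpm, dir flips to −; running = −3275.0000
Stage 2 [39T→21T]: ω = 3275.0000×39/21 = 6082.1429 rpm, dir flips to +; running = +6082.1429
Stage 3 [21T→36T]: ω = 6082.1429×21/36 = 3547.9167 rpm, dir flips to −; running = −3547.9167
Stage 4 [47T→31T]: ω = 3547.9167×47/31 = 5379.0995 rpm, dir flips to +; running = +5379.0995
Stage 5 [67T→67T]: ω = 5379.0995×67/67 = 5379.0995 rpm, dir flips to −; running = −5379.0995
Stage 6 [13T→87T]: ω = 5379.0995×13/87 = 803.7735 rpm, dir flips to +; running = +803.7735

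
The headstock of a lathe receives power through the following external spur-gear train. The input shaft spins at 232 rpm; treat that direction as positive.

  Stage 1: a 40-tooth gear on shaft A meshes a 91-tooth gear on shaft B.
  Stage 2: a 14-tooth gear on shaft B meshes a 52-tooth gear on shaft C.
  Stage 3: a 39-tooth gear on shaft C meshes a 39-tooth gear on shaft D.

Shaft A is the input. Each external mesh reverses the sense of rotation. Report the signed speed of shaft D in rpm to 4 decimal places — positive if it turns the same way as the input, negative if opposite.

Stage 1 [40T→91T]: ω = 232.0000×40/91 = 101.9780 rpm, dir flips to −; running = −101.9780
Stage 2 [14T→52T]: ω = 101.9780×14/52 = 27.4556 rpm, dir flips to +; running = +27.4556
Stage 3 [39T→39T]: ω = 27.4556×39/39 = 27.4556 rpm, dir flips to −; running = −27.4556

-27.4556 rpm (opposite to input, |ω| = 27.4556 rpm)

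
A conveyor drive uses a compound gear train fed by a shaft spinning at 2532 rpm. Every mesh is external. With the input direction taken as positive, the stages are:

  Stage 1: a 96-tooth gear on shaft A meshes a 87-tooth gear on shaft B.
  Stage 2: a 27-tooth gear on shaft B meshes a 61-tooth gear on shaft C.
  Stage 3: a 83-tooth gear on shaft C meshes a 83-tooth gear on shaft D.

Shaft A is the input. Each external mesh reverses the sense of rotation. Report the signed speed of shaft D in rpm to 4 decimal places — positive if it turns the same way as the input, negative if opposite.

Stage 1 [96T→87T]: ω = 2532.0000×96/87 = 2793.9310 rpm, dir flips to −; running = −2793.9310
Stage 2 [27T→61T]: ω = 2793.9310×27/61 = 1236.6580 rpm, dir flips to +; running = +1236.6580
Stage 3 [83T→83T]: ω = 1236.6580×83/83 = 1236.6580 rpm, dir flips to −; running = −1236.6580

-1236.6580 rpm (opposite to input, |ω| = 1236.6580 rpm)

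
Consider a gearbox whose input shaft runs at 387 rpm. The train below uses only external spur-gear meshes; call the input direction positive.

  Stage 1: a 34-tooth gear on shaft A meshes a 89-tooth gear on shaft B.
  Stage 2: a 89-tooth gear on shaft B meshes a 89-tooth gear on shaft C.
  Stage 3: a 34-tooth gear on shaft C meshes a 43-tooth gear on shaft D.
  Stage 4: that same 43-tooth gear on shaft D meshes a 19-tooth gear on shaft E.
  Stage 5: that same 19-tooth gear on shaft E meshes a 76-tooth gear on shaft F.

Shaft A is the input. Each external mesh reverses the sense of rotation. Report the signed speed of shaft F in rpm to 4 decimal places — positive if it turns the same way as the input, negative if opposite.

Stage 1 [34T→89T]: ω = 387.0000×34/89 = 147.8427 rpm, dir flips to −; running = −147.8427
Stage 2 [89T→89T]: ω = 147.8427×89/89 = 147.8427 rpm, dir flips to +; running = +147.8427
Stage 3 [34T→43T]: ω = 147.8427×34/43 = 116.8989 rpm, dir flips to −; running = −116.8989
Stage 4 [43T→19T]: ω = 116.8989×43/19 = 264.5606 rpm, dir flips to +; running = +264.5606
Stage 5 [19T→76T]: ω = 264.5606×19/76 = 66.1402 rpm, dir flips to −; running = −66.1402

-66.1402 rpm (opposite to input, |ω| = 66.1402 rpm)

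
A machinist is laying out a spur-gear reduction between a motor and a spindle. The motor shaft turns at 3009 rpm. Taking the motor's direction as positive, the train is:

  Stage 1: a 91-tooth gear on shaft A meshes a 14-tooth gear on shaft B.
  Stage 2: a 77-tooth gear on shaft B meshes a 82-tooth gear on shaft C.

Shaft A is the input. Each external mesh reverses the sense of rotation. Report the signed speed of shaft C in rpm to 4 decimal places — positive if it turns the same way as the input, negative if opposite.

+18365.9085 rpm (same as input, |ω| = 18365.9085 rpm)

Stage 1 [91T→14T]: ω = 3009.0000×91/14 = 19558.5000 rpm, dir flips to −; running = −19558.5000
Stage 2 [77T→82T]: ω = 19558.5000×77/82 = 18365.9085 rpm, dir flips to +; running = +18365.9085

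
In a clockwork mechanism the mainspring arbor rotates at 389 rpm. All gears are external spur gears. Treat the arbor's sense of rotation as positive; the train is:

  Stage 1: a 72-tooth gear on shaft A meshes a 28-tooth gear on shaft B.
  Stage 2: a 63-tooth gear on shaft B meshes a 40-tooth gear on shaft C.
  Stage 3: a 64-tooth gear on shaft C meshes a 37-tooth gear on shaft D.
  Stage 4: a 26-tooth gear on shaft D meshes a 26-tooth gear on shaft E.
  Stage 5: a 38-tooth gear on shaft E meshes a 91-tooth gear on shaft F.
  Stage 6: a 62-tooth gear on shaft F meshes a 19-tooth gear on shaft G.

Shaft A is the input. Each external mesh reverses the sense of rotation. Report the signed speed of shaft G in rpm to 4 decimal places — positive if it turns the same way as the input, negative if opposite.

Stage 1 [72T→28T]: ω = 389.0000×72/28 = 1000.2857 rpm, dir flips to −; running = −1000.2857
Stage 2 [63T→40T]: ω = 1000.2857×63/40 = 1575.4500 rpm, dir flips to +; running = +1575.4500
Stage 3 [64T→37T]: ω = 1575.4500×64/37 = 2725.1027 rpm, dir flips to −; running = −2725.1027
Stage 4 [26T→26T]: ω = 2725.1027×26/26 = 2725.1027 rpm, dir flips to +; running = +2725.1027
Stage 5 [38T→91T]: ω = 2725.1027×38/91 = 1137.9550 rpm, dir flips to −; running = −1137.9550
Stage 6 [62T→19T]: ω = 1137.9550×62/19 = 3713.3268 rpm, dir flips to +; running = +3713.3268

+3713.3268 rpm (same as input, |ω| = 3713.3268 rpm)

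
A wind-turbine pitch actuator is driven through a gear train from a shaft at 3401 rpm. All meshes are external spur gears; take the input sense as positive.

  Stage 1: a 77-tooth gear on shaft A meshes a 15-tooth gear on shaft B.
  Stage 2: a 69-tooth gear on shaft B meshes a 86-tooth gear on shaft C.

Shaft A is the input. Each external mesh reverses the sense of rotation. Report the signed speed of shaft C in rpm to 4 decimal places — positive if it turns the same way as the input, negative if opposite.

Stage 1 [77T→15T]: ω = 3401.0000×77/15 = 17458.4667 rpm, dir flips to −; running = −17458.4667
Stage 2 [69T→86T]: ω = 17458.4667×69/86 = 14007.3744 rpm, dir flips to +; running = +14007.3744

+14007.3744 rpm (same as input, |ω| = 14007.3744 rpm)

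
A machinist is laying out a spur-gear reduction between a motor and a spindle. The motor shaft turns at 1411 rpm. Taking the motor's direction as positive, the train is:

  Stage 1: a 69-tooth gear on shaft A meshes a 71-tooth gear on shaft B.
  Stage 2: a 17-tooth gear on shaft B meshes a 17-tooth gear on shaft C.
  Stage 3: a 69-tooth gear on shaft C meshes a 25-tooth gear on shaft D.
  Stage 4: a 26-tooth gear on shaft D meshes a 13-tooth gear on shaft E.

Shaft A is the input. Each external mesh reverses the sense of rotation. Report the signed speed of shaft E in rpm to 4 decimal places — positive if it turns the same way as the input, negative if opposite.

+7569.3194 rpm (same as input, |ω| = 7569.3194 rpm)

Stage 1 [69T→71T]: ω = 1411.0000×69/71 = 1371.2535 rpm, dir flips to −; running = −1371.2535
Stage 2 [17T→17T]: ω = 1371.2535×17/17 = 1371.2535 rpm, dir flips to +; running = +1371.2535
Stage 3 [69T→25T]: ω = 1371.2535×69/25 = 3784.6597 rpm, dir flips to −; running = −3784.6597
Stage 4 [26T→13T]: ω = 3784.6597×26/13 = 7569.3194 rpm, dir flips to +; running = +7569.3194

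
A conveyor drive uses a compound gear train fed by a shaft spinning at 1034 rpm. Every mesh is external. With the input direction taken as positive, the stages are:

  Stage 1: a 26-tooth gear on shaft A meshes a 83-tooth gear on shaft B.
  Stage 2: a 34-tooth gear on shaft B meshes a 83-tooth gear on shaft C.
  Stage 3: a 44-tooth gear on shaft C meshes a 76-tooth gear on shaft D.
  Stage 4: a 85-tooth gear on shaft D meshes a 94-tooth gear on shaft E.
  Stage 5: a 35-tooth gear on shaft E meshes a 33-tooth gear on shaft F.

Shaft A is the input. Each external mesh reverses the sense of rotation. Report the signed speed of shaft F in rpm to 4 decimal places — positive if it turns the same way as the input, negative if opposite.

Stage 1 [26T→83T]: ω = 1034.0000×26/83 = 323.9036 rpm, dir flips to −; running = −323.9036
Stage 2 [34T→83T]: ω = 323.9036×34/83 = 132.6834 rpm, dir flips to +; running = +132.6834
Stage 3 [44T→76T]: ω = 132.6834×44/76 = 76.8167 rpm, dir flips to −; running = −76.8167
Stage 4 [85T→94T]: ω = 76.8167×85/94 = 69.4619 rpm, dir flips to +; running = +69.4619
Stage 5 [35T→33T]: ω = 69.4619×35/33 = 73.6717 rpm, dir flips to −; running = −73.6717

-73.6717 rpm (opposite to input, |ω| = 73.6717 rpm)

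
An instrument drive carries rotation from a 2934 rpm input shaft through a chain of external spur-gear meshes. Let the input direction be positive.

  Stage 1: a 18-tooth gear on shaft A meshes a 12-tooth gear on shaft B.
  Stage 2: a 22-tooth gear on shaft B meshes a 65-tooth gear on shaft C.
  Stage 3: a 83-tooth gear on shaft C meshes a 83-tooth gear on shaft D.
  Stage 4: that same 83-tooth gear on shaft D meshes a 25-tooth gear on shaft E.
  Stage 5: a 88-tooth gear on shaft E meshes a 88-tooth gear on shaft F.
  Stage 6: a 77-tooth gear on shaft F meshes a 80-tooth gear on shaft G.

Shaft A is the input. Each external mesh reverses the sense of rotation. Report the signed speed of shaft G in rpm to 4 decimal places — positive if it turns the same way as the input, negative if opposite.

+4759.9185 rpm (same as input, |ω| = 4759.9185 rpm)

Stage 1 [18T→12T]: ω = 2934.0000×18/12 = 4401.0000 rpm, dir flips to −; running = −4401.0000
Stage 2 [22T→65T]: ω = 4401.0000×22/65 = 1489.5692 rpm, dir flips to +; running = +1489.5692
Stage 3 [83T→83T]: ω = 1489.5692×83/83 = 1489.5692 rpm, dir flips to −; running = −1489.5692
Stage 4 [83T→25T]: ω = 1489.5692×83/25 = 4945.3698 rpm, dir flips to +; running = +4945.3698
Stage 5 [88T→88T]: ω = 4945.3698×88/88 = 4945.3698 rpm, dir flips to −; running = −4945.3698
Stage 6 [77T→80T]: ω = 4945.3698×77/80 = 4759.9185 rpm, dir flips to +; running = +4759.9185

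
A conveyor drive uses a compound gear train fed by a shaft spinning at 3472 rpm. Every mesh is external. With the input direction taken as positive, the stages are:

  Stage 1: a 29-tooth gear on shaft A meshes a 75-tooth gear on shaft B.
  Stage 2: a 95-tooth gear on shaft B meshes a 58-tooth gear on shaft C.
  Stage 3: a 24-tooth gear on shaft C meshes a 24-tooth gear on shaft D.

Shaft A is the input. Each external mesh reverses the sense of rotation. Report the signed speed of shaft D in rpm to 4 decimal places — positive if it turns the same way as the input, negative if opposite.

-2198.9333 rpm (opposite to input, |ω| = 2198.9333 rpm)

Stage 1 [29T→75T]: ω = 3472.0000×29/75 = 1342.5067 rpm, dir flips to −; running = −1342.5067
Stage 2 [95T→58T]: ω = 1342.5067×95/58 = 2198.9333 rpm, dir flips to +; running = +2198.9333
Stage 3 [24T→24T]: ω = 2198.9333×24/24 = 2198.9333 rpm, dir flips to −; running = −2198.9333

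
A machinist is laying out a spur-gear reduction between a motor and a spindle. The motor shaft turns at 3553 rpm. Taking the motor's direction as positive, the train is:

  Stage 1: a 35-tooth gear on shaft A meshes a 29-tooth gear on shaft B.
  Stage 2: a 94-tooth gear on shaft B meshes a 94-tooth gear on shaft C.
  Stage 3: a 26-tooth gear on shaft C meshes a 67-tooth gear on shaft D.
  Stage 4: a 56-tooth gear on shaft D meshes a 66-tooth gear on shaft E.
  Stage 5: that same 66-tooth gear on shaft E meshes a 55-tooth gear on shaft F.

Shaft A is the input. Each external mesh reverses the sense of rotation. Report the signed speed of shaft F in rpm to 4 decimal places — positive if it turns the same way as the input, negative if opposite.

-1694.2954 rpm (opposite to input, |ω| = 1694.2954 rpm)

Stage 1 [35T→29T]: ω = 3553.0000×35/29 = 4288.1034 rpm, dir flips to −; running = −4288.1034
Stage 2 [94T→94T]: ω = 4288.1034×94/94 = 4288.1034 rpm, dir flips to +; running = +4288.1034
Stage 3 [26T→67T]: ω = 4288.1034×26/67 = 1664.0401 rpm, dir flips to −; running = −1664.0401
Stage 4 [56T→66T]: ω = 1664.0401×56/66 = 1411.9128 rpm, dir flips to +; running = +1411.9128
Stage 5 [66T→55T]: ω = 1411.9128×66/55 = 1694.2954 rpm, dir flips to −; running = −1694.2954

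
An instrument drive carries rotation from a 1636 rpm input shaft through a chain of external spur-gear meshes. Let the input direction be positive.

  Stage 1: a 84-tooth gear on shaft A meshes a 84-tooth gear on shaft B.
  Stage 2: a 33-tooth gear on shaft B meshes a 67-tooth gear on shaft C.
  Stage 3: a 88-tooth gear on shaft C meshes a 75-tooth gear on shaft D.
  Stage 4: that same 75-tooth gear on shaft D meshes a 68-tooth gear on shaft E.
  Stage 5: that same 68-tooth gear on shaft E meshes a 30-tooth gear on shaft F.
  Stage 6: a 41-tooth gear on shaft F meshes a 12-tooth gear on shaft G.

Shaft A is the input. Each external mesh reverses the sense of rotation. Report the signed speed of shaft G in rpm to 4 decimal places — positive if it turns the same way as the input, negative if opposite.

+8075.8169 rpm (same as input, |ω| = 8075.8169 rpm)

Stage 1 [84T→84T]: ω = 1636.0000×84/84 = 1636.0000 rpm, dir flips to −; running = −1636.0000
Stage 2 [33T→67T]: ω = 1636.0000×33/67 = 805.7910 rpm, dir flips to +; running = +805.7910
Stage 3 [88T→75T]: ω = 805.7910×88/75 = 945.4615 rpm, dir flips to −; running = −945.4615
Stage 4 [75T→68T]: ω = 945.4615×75/68 = 1042.7884 rpm, dir flips to +; running = +1042.7884
Stage 5 [68T→30T]: ω = 1042.7884×68/30 = 2363.6537 rpm, dir flips to −; running = −2363.6537
Stage 6 [41T→12T]: ω = 2363.6537×41/12 = 8075.8169 rpm, dir flips to +; running = +8075.8169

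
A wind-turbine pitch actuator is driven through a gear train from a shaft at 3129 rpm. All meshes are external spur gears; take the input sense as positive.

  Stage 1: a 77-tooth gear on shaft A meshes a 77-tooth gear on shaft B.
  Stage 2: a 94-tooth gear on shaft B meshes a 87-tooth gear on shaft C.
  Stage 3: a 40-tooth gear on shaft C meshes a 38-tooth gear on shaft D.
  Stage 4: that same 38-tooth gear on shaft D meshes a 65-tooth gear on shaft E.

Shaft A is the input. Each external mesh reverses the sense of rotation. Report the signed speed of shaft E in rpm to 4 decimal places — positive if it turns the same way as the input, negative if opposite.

Stage 1 [77T→77T]: ω = 3129.0000×77/77 = 3129.0000 rpm, dir flips to −; running = −3129.0000
Stage 2 [94T→87T]: ω = 3129.0000×94/87 = 3380.7586 rpm, dir flips to +; running = +3380.7586
Stage 3 [40T→38T]: ω = 3380.7586×40/38 = 3558.6933 rpm, dir flips to −; running = −3558.6933
Stage 4 [38T→65T]: ω = 3558.6933×38/65 = 2080.4668 rpm, dir flips to +; running = +2080.4668

+2080.4668 rpm (same as input, |ω| = 2080.4668 rpm)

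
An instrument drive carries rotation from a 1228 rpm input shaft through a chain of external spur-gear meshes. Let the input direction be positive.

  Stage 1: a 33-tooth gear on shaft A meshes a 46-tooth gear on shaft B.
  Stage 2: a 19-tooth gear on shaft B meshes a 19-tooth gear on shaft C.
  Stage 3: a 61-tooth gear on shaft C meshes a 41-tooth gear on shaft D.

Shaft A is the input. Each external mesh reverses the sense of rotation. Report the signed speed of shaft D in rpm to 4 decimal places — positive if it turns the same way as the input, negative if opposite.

-1310.6914 rpm (opposite to input, |ω| = 1310.6914 rpm)

Stage 1 [33T→46T]: ω = 1228.0000×33/46 = 880.9565 rpm, dir flips to −; running = −880.9565
Stage 2 [19T→19T]: ω = 880.9565×19/19 = 880.9565 rpm, dir flips to +; running = +880.9565
Stage 3 [61T→41T]: ω = 880.9565×61/41 = 1310.6914 rpm, dir flips to −; running = −1310.6914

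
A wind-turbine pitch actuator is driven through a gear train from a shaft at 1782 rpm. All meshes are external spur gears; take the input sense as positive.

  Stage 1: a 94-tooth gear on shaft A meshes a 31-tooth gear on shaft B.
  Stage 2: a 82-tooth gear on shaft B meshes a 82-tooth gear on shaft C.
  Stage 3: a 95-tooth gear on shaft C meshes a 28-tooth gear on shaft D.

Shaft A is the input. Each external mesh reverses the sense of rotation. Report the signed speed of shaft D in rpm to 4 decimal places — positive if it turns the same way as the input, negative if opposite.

Stage 1 [94T→31T]: ω = 1782.0000×94/31 = 5403.4839 rpm, dir flips to −; running = −5403.4839
Stage 2 [82T→82T]: ω = 5403.4839×82/82 = 5403.4839 rpm, dir flips to +; running = +5403.4839
Stage 3 [95T→28T]: ω = 5403.4839×95/28 = 18333.2488 rpm, dir flips to −; running = −18333.2488

-18333.2488 rpm (opposite to input, |ω| = 18333.2488 rpm)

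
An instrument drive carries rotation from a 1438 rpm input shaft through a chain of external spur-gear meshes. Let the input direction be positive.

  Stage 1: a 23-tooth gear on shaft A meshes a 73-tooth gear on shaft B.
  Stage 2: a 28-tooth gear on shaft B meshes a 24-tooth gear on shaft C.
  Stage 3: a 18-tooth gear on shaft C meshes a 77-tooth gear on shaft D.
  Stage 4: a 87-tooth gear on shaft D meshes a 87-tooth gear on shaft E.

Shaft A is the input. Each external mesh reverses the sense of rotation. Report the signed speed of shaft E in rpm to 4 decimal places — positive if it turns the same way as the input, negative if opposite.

+123.5641 rpm (same as input, |ω| = 123.5641 rpm)

Stage 1 [23T→73T]: ω = 1438.0000×23/73 = 453.0685 rpm, dir flips to −; running = −453.0685
Stage 2 [28T→24T]: ω = 453.0685×28/24 = 528.5799 rpm, dir flips to +; running = +528.5799
Stage 3 [18T→77T]: ω = 528.5799×18/77 = 123.5641 rpm, dir flips to −; running = −123.5641
Stage 4 [87T→87T]: ω = 123.5641×87/87 = 123.5641 rpm, dir flips to +; running = +123.5641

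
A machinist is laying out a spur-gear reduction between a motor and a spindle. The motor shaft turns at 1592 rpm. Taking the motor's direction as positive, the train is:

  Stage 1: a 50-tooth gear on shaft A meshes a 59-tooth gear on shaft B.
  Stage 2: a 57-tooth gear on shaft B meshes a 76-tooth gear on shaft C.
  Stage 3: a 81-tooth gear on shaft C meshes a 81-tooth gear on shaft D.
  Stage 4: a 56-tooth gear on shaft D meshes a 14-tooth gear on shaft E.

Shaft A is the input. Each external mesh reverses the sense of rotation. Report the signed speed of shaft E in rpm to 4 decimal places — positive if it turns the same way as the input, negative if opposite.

+4047.4576 rpm (same as input, |ω| = 4047.4576 rpm)

Stage 1 [50T→59T]: ω = 1592.0000×50/59 = 1349.1525 rpm, dir flips to −; running = −1349.1525
Stage 2 [57T→76T]: ω = 1349.1525×57/76 = 1011.8644 rpm, dir flips to +; running = +1011.8644
Stage 3 [81T→81T]: ω = 1011.8644×81/81 = 1011.8644 rpm, dir flips to −; running = −1011.8644
Stage 4 [56T→14T]: ω = 1011.8644×56/14 = 4047.4576 rpm, dir flips to +; running = +4047.4576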